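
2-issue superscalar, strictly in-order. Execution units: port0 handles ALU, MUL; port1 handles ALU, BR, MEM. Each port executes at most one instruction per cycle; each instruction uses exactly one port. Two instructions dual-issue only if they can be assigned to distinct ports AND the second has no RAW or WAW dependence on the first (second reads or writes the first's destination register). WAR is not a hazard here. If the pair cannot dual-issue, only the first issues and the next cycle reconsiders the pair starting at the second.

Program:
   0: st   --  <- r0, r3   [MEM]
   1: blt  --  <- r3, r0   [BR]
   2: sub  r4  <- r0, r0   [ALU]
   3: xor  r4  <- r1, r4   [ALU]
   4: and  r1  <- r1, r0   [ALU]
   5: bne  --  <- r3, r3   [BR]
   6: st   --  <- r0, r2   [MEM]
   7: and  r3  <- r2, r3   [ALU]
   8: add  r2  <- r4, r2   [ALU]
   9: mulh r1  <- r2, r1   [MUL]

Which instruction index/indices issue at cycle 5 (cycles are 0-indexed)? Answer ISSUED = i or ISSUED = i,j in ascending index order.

  cy0 -> i0 (st.MEM) no-port MEM/BR
  cy1 -> i1+i2 (blt.BR+sub.ALU) 2-wide
  cy2 -> i3+i4 (xor.ALU+and.ALU) 2-wide
  cy3 -> i5 (bne.BR) no-port BR/MEM
  cy4 -> i6+i7 (st.MEM+and.ALU) 2-wide
  cy5 -> i8 (add.ALU) RAW r2
  cy6 -> i9 (mulh.MUL) tail

ISSUED = 8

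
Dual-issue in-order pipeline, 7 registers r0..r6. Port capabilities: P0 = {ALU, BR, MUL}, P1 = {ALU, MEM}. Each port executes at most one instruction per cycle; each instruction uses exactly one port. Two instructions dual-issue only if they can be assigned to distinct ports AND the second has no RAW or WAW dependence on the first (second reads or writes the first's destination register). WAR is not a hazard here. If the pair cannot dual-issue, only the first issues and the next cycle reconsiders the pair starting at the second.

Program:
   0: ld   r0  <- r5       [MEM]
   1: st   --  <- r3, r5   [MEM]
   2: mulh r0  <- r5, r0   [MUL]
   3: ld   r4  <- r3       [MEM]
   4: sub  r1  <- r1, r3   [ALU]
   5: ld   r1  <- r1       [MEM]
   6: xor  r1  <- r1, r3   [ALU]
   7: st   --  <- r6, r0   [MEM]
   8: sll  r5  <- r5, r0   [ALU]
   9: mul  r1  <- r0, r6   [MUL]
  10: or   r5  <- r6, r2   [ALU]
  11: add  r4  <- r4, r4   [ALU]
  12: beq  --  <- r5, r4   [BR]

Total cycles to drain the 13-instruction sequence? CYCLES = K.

  cy0 -> i0 (ld) no-port MEM/MEM
  cy1 -> i1&i2 (st+mulh) 2-wide
  cy2 -> i3&i4 (ld+sub) 2-wide
  cy3 -> i5 (ld) RAW+WAW r1
  cy4 -> i6&i7 (xor+st) 2-wide
  cy5 -> i8&i9 (sll+mul) 2-wide
  cy6 -> i10&i11 (or+add) 2-wide
  cy7 -> i12 (beq) tail

CYCLES = 8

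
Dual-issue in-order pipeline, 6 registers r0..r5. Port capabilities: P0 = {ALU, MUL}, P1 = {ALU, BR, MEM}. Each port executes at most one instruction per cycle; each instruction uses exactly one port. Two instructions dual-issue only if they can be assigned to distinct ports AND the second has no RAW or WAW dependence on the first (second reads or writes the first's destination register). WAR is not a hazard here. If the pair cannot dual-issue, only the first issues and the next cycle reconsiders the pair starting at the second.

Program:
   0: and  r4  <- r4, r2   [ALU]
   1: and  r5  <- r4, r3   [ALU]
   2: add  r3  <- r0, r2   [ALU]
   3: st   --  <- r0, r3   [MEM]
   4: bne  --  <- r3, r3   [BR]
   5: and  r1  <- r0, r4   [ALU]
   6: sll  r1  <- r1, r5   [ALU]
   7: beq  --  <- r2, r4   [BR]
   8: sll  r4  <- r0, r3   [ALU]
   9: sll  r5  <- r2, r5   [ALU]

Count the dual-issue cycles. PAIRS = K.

t=0 i0:and ; RAW r4
t=1 i1,i2:and add ; 2-wide
t=2 i3:st ; no-port MEM/BR
t=3 i4,i5:bne and ; 2-wide
t=4 i6,i7:sll beq ; 2-wide
t=5 i8,i9:sll sll ; 2-wide

PAIRS = 4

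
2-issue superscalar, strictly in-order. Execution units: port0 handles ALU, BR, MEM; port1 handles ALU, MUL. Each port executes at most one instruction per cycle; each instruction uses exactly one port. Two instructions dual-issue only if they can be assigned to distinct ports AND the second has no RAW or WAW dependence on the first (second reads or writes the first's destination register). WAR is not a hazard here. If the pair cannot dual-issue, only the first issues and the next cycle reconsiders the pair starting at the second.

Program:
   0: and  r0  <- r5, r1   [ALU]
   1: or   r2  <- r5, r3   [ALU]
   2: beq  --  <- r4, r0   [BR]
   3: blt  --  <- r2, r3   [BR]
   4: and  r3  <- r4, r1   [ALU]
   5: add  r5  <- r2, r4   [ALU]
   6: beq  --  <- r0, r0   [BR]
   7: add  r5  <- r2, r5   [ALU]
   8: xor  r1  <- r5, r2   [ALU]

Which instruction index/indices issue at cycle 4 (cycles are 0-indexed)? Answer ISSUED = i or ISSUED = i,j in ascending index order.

t=0 i0+i1:and.ALU+or.ALU ; 2-wide
t=1 i2:beq.BR ; no-port BR/BR
t=2 i3+i4:blt.BR+and.ALU ; 2-wide
t=3 i5+i6:add.ALU+beq.BR ; 2-wide
t=4 i7:add.ALU ; RAW r5
t=5 i8:xor.ALU ; tail

ISSUED = 7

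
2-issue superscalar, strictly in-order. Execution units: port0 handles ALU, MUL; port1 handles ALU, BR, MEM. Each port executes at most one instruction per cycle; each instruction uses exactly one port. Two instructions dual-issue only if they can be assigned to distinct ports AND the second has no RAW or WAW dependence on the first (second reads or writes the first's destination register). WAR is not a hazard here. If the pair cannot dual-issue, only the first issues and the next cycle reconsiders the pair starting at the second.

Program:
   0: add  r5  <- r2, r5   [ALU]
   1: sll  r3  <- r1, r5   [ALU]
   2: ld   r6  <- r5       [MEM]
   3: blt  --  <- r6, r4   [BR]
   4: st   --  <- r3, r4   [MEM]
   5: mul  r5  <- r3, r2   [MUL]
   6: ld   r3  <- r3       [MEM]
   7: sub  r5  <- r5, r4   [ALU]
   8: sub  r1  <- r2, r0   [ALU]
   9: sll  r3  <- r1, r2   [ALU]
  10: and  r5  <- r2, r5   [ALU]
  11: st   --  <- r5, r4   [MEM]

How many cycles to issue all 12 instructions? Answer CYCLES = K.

0. add.ALU @i0  | RAW r5
1. sll.ALU+ld.MEM @i1,i2  | dual
2. blt.BR @i3  | no-port BR/MEM
3. st.MEM+mul.MUL @i4,i5  | dual
4. ld.MEM+sub.ALU @i6,i7  | dual
5. sub.ALU @i8  | RAW r1
6. sll.ALU+and.ALU @i9,i10  | dual
7. st.MEM @i11  | tail

CYCLES = 8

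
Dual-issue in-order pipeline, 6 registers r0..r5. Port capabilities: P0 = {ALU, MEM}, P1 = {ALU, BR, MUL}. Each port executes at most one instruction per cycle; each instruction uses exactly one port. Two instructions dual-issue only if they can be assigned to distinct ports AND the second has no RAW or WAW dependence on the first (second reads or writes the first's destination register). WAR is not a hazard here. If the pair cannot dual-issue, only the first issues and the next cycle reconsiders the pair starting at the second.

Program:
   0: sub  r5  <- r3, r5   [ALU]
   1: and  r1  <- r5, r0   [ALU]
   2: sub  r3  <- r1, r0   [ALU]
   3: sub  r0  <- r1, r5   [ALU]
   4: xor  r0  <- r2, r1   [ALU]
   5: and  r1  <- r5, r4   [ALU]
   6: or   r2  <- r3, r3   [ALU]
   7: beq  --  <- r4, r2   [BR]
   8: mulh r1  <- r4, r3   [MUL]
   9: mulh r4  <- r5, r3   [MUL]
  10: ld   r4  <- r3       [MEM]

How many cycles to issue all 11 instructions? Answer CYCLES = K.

0. sub.ALU @i0  | RAW r5
1. and.ALU @i1  | RAW r1
2. sub.ALU+sub.ALU @i2/i3  | pair
3. xor.ALU+and.ALU @i4/i5  | pair
4. or.ALU @i6  | RAW r2
5. beq.BR @i7  | no-port BR/MUL
6. mulh.MUL @i8  | no-port MUL/MUL
7. mulh.MUL @i9  | WAW r4
8. ld.MEM @i10  | tail

CYCLES = 9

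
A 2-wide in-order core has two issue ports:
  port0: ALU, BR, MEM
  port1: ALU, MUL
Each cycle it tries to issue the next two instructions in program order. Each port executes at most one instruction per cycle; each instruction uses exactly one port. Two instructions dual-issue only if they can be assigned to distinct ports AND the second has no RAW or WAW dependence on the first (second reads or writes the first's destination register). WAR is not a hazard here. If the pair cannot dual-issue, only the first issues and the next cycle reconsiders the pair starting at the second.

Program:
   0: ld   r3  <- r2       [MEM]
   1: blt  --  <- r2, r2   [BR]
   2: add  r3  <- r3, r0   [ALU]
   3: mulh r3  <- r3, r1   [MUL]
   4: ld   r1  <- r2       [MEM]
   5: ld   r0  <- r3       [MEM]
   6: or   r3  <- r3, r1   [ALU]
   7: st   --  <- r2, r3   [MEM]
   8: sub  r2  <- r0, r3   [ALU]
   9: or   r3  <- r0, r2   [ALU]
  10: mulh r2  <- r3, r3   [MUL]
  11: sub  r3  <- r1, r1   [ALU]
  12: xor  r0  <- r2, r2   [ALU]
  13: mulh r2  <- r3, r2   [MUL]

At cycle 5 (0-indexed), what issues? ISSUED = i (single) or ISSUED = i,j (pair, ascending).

  cy0 -> i0 (ld) no-port MEM/BR
  cy1 -> i1&i2 (blt add) 2-wide
  cy2 -> i3&i4 (mulh ld) 2-wide
  cy3 -> i5&i6 (ld or) 2-wide
  cy4 -> i7&i8 (st sub) 2-wide
  cy5 -> i9 (or) RAW r3
  cy6 -> i10&i11 (mulh sub) 2-wide
  cy7 -> i12&i13 (xor mulh) 2-wide

ISSUED = 9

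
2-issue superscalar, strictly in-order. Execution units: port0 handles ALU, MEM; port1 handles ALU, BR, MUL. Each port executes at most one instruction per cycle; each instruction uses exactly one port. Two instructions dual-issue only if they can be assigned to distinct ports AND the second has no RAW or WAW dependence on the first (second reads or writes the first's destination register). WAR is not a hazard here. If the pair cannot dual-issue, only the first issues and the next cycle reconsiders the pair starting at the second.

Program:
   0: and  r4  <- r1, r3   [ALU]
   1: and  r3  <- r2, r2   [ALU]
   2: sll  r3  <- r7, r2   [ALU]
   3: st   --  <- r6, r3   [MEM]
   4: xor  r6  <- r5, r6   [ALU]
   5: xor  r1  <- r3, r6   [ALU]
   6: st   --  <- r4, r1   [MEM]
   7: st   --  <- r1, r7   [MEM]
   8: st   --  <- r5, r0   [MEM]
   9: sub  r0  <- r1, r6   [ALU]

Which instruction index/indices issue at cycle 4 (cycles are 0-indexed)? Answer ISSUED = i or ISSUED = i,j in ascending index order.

ISSUED = 6

  cy0 -> i0&i1 (and+and) 2-wide
  cy1 -> i2 (sll) RAW r3
  cy2 -> i3&i4 (st+xor) 2-wide
  cy3 -> i5 (xor) RAW r1
  cy4 -> i6 (st) no-port MEM/MEM
  cy5 -> i7 (st) no-port MEM/MEM
  cy6 -> i8&i9 (st+sub) 2-wide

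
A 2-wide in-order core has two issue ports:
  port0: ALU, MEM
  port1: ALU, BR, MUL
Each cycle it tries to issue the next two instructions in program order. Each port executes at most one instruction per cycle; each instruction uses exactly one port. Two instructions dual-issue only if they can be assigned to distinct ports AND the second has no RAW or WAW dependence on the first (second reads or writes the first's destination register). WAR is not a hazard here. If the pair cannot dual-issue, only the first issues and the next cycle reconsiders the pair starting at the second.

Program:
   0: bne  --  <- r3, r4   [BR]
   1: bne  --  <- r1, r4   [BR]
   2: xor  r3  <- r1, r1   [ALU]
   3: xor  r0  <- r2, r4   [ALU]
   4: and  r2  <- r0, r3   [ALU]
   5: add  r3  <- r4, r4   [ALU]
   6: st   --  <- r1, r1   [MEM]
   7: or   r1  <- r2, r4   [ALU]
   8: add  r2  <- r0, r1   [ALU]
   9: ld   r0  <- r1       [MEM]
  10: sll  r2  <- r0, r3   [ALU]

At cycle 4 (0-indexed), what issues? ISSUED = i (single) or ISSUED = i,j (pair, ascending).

c0: i0 bne  no-port BR/BR
c1: i1&i2 bne;xor  dual
c2: i3 xor  RAW r0
c3: i4&i5 and;add  dual
c4: i6&i7 st;or  dual
c5: i8&i9 add;ld  dual
c6: i10 sll  tail

ISSUED = 6,7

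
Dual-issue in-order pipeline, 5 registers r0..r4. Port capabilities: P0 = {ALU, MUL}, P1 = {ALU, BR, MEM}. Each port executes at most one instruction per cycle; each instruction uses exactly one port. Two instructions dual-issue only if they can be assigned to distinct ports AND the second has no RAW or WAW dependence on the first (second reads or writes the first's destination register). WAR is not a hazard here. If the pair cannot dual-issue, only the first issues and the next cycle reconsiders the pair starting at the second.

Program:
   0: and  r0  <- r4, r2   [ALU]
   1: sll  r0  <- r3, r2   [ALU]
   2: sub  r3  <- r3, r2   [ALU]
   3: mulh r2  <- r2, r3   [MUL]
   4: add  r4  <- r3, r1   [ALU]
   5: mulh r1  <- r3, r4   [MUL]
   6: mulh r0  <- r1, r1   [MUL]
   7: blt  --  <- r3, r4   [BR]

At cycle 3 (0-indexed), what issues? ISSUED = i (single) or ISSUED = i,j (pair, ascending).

t=0 i0:and ; WAW r0
t=1 i1+i2:sll/sub ; pair
t=2 i3+i4:mulh/add ; pair
t=3 i5:mulh ; no-port MUL/MUL
t=4 i6+i7:mulh/blt ; pair

ISSUED = 5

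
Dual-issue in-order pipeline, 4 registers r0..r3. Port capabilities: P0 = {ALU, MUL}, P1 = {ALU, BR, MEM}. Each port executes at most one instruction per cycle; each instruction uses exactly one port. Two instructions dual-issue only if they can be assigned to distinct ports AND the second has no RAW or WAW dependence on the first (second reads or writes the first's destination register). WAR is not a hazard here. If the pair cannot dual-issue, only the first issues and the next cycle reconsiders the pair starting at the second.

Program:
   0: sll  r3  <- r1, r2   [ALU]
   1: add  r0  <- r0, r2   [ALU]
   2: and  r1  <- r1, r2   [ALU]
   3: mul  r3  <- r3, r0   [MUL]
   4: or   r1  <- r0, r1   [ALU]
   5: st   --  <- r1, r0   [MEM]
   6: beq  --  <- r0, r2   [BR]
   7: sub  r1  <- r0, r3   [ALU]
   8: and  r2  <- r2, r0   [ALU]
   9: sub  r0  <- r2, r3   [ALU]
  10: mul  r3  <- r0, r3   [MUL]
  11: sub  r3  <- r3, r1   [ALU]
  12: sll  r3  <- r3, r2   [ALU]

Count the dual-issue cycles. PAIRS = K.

#0 head=0: sll.ALU/add.ALU i0/i1 2-wide
#1 head=2: and.ALU/mul.MUL i2/i3 2-wide
#2 head=4: or.ALU i4 RAW r1
#3 head=5: st.MEM i5 no-port MEM/BR
#4 head=6: beq.BR/sub.ALU i6/i7 2-wide
#5 head=8: and.ALU i8 RAW r2
#6 head=9: sub.ALU i9 RAW r0
#7 head=10: mul.MUL i10 RAW+WAW r3
#8 head=11: sub.ALU i11 RAW+WAW r3
#9 head=12: sll.ALU i12 tail

PAIRS = 3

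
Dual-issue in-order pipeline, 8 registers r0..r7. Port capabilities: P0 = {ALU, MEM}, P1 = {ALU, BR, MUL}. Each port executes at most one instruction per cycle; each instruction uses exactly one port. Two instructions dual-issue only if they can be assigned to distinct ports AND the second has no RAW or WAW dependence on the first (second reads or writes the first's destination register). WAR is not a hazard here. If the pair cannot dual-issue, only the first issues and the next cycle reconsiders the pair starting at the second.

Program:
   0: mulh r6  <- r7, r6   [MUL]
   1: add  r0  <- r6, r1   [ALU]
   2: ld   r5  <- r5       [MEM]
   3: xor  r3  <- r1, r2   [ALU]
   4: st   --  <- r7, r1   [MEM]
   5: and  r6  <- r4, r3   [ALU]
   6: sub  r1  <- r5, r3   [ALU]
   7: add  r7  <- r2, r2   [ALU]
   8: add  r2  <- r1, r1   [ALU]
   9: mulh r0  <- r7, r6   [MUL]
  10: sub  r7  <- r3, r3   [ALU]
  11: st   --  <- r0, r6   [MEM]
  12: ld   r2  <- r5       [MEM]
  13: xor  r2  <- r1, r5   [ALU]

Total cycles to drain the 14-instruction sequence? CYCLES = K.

c0: i0 mulh  RAW r6
c1: i1+i2 add;ld  pair
c2: i3+i4 xor;st  pair
c3: i5+i6 and;sub  pair
c4: i7+i8 add;add  pair
c5: i9+i10 mulh;sub  pair
c6: i11 st  no-port MEM/MEM
c7: i12 ld  WAW r2
c8: i13 xor  tail

CYCLES = 9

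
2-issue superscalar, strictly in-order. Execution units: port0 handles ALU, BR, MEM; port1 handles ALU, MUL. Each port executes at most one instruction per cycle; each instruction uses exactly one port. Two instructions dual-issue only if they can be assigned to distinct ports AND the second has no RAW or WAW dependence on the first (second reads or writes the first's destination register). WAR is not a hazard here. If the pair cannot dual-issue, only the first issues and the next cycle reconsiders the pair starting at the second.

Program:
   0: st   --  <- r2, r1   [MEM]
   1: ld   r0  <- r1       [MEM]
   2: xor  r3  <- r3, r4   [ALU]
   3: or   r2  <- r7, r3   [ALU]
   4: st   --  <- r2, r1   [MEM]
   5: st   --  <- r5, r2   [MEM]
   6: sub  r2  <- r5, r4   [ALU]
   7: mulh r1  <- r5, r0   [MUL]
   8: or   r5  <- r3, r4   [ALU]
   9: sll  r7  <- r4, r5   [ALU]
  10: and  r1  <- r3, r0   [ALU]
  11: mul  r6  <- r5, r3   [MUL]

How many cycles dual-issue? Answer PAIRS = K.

PAIRS = 4

t=0 i0:st.MEM ; no-port MEM/MEM
t=1 i1/i2:ld.MEM xor.ALU ; dual
t=2 i3:or.ALU ; RAW r2
t=3 i4:st.MEM ; no-port MEM/MEM
t=4 i5/i6:st.MEM sub.ALU ; dual
t=5 i7/i8:mulh.MUL or.ALU ; dual
t=6 i9/i10:sll.ALU and.ALU ; dual
t=7 i11:mul.MUL ; tail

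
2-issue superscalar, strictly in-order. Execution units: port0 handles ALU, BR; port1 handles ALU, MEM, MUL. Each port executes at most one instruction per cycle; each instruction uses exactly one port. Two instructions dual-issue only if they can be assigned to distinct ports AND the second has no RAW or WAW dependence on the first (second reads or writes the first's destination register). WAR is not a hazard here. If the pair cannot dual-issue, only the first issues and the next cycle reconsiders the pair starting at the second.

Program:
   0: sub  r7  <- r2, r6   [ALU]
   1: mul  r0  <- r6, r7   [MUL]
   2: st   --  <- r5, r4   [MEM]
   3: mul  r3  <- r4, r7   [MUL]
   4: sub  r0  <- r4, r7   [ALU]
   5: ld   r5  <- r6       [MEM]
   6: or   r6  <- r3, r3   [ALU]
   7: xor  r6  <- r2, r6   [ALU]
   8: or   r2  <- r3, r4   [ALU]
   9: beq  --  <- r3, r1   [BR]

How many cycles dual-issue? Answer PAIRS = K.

PAIRS = 3

#0 head=0: sub i0 RAW r7
#1 head=1: mul i1 no-port MUL/MEM
#2 head=2: st i2 no-port MEM/MUL
#3 head=3: mul+sub i3+i4 dual
#4 head=5: ld+or i5+i6 dual
#5 head=7: xor+or i7+i8 dual
#6 head=9: beq i9 tail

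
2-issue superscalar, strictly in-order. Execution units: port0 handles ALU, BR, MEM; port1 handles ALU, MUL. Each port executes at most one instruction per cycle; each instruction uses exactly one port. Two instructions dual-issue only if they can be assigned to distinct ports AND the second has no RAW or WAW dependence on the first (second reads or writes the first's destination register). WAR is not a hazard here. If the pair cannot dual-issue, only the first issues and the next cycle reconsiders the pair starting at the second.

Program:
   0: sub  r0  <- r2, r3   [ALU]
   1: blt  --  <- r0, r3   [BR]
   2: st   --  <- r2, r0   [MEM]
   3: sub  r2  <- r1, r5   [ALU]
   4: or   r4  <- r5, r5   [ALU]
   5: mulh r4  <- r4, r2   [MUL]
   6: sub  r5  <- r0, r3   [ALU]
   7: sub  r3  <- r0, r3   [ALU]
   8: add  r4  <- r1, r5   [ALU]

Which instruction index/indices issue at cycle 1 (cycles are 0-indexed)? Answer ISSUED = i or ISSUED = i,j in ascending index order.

ISSUED = 1

  cy0 -> i0 (sub) RAW r0
  cy1 -> i1 (blt) no-port BR/MEM
  cy2 -> i2,i3 (st+sub) pair
  cy3 -> i4 (or) RAW+WAW r4
  cy4 -> i5,i6 (mulh+sub) pair
  cy5 -> i7,i8 (sub+add) pair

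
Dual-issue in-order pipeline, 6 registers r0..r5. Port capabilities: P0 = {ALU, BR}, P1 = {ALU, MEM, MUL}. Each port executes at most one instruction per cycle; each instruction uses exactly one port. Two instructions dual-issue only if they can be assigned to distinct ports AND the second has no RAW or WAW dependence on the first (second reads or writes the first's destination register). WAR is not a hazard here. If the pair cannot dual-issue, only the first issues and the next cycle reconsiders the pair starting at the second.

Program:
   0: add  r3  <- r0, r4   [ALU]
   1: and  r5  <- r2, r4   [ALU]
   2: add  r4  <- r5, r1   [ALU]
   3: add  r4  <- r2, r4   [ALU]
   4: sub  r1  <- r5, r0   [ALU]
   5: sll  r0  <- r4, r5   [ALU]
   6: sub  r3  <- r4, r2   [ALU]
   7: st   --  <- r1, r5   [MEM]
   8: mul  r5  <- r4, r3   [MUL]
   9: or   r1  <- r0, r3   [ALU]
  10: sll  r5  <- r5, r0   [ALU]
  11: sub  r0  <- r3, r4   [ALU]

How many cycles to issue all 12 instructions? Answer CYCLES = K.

CYCLES = 7

0. add;and @i0+i1  | pair
1. add @i2  | RAW+WAW r4
2. add;sub @i3+i4  | pair
3. sll;sub @i5+i6  | pair
4. st @i7  | no-port MEM/MUL
5. mul;or @i8+i9  | pair
6. sll;sub @i10+i11  | pair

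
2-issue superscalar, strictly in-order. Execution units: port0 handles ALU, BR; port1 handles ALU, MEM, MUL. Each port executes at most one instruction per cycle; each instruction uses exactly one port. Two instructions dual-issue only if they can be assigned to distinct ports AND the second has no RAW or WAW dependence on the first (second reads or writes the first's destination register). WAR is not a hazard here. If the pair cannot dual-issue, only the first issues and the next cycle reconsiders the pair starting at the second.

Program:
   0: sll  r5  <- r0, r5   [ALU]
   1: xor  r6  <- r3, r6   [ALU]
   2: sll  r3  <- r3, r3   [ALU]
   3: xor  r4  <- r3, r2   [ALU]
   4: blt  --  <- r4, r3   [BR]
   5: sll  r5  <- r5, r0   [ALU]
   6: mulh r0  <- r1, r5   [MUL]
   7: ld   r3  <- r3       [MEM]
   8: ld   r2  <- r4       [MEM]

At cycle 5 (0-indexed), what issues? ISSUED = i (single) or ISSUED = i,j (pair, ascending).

0. sll;xor @i0&i1  | dual
1. sll @i2  | RAW r3
2. xor @i3  | RAW r4
3. blt;sll @i4&i5  | dual
4. mulh @i6  | no-port MUL/MEM
5. ld @i7  | no-port MEM/MEM
6. ld @i8  | tail

ISSUED = 7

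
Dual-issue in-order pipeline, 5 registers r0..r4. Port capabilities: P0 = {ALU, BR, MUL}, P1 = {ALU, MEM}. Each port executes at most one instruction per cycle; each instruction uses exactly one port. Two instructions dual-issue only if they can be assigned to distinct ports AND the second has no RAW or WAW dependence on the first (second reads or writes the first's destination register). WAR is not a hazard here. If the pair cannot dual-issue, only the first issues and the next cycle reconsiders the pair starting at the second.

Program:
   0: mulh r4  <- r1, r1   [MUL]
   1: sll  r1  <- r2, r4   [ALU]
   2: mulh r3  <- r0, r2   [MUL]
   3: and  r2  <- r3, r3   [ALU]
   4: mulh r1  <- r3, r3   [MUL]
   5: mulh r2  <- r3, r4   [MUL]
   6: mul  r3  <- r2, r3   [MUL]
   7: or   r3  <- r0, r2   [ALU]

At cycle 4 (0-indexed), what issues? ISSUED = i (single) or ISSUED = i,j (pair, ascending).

0. mulh.MUL @i0  | RAW r4
1. sll.ALU mulh.MUL @i1,i2  | 2-wide
2. and.ALU mulh.MUL @i3,i4  | 2-wide
3. mulh.MUL @i5  | no-port MUL/MUL
4. mul.MUL @i6  | WAW r3
5. or.ALU @i7  | tail

ISSUED = 6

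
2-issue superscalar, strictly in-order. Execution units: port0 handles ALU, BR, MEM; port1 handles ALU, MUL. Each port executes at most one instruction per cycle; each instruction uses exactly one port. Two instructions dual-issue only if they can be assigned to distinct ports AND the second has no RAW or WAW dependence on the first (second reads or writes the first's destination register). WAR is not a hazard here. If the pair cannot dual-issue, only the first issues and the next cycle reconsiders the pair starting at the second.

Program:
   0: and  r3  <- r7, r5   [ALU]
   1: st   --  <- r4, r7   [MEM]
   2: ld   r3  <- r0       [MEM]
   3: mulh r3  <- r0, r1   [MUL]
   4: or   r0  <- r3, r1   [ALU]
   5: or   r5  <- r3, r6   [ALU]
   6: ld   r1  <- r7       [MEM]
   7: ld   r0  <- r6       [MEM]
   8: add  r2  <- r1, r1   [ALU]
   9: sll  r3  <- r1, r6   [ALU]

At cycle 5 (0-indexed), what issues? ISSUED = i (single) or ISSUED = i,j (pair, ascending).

ISSUED = 7,8

#0 head=0: and.ALU/st.MEM i0,i1 dual
#1 head=2: ld.MEM i2 WAW r3
#2 head=3: mulh.MUL i3 RAW r3
#3 head=4: or.ALU/or.ALU i4,i5 dual
#4 head=6: ld.MEM i6 no-port MEM/MEM
#5 head=7: ld.MEM/add.ALU i7,i8 dual
#6 head=9: sll.ALU i9 tail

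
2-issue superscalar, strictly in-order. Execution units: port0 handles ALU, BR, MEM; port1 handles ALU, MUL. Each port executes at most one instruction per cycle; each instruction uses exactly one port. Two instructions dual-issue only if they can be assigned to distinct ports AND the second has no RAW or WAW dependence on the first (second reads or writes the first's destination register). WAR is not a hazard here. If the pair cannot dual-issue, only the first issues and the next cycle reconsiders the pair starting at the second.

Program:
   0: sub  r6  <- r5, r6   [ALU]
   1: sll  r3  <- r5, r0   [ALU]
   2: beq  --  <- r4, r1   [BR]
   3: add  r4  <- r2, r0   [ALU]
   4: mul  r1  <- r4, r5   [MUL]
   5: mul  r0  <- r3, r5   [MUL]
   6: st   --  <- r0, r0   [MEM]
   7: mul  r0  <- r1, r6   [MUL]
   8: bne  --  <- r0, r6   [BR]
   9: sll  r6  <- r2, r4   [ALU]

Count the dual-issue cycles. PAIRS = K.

c0: i0,i1 sub/sll  dual
c1: i2,i3 beq/add  dual
c2: i4 mul  no-port MUL/MUL
c3: i5 mul  RAW r0
c4: i6,i7 st/mul  dual
c5: i8,i9 bne/sll  dual

PAIRS = 4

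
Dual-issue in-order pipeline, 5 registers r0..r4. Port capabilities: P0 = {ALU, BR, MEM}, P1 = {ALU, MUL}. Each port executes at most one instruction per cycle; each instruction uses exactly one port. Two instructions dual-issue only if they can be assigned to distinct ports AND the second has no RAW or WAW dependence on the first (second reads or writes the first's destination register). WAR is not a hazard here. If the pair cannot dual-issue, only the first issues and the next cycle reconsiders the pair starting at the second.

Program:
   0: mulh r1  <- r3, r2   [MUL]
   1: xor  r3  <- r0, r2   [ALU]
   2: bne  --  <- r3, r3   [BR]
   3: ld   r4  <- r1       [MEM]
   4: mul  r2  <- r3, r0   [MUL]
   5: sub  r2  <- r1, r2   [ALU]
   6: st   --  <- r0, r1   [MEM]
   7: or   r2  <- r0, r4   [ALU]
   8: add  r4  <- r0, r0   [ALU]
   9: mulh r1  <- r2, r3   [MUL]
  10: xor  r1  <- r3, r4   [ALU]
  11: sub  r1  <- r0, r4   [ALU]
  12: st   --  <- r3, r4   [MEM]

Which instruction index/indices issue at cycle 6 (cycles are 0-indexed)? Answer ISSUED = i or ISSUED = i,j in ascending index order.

ISSUED = 10

#0 head=0: mulh+xor i0/i1 2-wide
#1 head=2: bne i2 no-port BR/MEM
#2 head=3: ld+mul i3/i4 2-wide
#3 head=5: sub+st i5/i6 2-wide
#4 head=7: or+add i7/i8 2-wide
#5 head=9: mulh i9 WAW r1
#6 head=10: xor i10 WAW r1
#7 head=11: sub+st i11/i12 2-wide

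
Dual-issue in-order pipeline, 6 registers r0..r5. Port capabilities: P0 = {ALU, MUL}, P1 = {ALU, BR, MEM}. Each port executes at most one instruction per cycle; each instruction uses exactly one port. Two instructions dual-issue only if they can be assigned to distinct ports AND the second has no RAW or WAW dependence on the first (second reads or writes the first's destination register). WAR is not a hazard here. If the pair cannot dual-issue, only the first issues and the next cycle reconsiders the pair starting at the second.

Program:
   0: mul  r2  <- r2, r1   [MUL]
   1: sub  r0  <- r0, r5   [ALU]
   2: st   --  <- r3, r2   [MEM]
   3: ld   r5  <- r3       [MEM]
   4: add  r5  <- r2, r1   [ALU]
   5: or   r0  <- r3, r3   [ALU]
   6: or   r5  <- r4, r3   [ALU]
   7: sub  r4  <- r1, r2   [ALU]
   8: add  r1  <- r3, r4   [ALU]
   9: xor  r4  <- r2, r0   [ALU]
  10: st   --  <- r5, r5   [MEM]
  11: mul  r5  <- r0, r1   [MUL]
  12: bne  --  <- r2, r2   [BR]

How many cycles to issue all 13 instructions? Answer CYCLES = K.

CYCLES = 8

  cy0 -> i0+i1 (mul.MUL;sub.ALU) pair
  cy1 -> i2 (st.MEM) no-port MEM/MEM
  cy2 -> i3 (ld.MEM) WAW r5
  cy3 -> i4+i5 (add.ALU;or.ALU) pair
  cy4 -> i6+i7 (or.ALU;sub.ALU) pair
  cy5 -> i8+i9 (add.ALU;xor.ALU) pair
  cy6 -> i10+i11 (st.MEM;mul.MUL) pair
  cy7 -> i12 (bne.BR) tail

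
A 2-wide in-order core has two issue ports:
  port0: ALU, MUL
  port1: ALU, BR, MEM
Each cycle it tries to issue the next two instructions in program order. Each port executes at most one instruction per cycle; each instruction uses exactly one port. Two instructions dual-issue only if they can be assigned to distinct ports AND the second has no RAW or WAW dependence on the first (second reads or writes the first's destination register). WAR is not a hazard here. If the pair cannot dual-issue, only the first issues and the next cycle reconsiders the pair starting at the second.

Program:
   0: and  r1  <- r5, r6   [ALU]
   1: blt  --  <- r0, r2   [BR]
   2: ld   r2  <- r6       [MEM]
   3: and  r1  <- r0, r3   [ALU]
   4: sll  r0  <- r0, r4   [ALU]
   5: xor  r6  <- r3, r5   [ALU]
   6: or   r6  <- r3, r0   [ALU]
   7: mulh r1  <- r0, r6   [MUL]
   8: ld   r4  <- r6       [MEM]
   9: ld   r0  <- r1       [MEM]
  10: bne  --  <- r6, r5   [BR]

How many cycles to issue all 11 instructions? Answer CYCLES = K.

CYCLES = 7

0. and blt @i0+i1  | dual
1. ld and @i2+i3  | dual
2. sll xor @i4+i5  | dual
3. or @i6  | RAW r6
4. mulh ld @i7+i8  | dual
5. ld @i9  | no-port MEM/BR
6. bne @i10  | tail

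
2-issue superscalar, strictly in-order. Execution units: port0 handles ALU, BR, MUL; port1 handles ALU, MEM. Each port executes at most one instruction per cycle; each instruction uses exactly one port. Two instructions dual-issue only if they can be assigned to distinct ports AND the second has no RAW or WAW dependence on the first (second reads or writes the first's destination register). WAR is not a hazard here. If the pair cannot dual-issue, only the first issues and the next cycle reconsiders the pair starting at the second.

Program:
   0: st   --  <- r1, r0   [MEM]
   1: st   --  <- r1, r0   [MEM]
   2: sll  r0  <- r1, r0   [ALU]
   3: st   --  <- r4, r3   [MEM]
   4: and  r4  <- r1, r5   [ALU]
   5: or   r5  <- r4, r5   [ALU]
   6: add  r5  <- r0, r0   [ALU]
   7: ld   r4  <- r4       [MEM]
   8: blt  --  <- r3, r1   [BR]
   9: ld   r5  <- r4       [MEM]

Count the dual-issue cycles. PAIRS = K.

PAIRS = 4

c0: i0 st.MEM  no-port MEM/MEM
c1: i1/i2 st.MEM/sll.ALU  pair
c2: i3/i4 st.MEM/and.ALU  pair
c3: i5 or.ALU  WAW r5
c4: i6/i7 add.ALU/ld.MEM  pair
c5: i8/i9 blt.BR/ld.MEM  pair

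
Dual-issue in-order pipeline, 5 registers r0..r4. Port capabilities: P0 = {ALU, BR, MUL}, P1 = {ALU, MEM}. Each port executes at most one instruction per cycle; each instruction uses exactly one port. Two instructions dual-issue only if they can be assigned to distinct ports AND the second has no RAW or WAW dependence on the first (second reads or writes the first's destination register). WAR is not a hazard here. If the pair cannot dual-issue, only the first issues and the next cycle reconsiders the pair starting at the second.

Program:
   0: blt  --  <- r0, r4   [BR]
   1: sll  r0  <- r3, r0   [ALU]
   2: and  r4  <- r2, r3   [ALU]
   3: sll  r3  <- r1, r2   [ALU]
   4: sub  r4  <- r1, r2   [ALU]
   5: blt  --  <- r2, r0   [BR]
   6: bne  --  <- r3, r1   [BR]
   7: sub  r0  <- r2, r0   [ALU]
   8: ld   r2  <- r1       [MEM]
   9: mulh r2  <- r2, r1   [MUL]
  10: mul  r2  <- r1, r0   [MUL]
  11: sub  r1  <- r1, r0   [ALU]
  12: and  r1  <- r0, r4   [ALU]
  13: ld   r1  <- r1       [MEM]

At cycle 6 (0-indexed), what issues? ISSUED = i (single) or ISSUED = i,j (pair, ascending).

[0] i0+i1  blt.BR;sll.ALU  -- 2-wide
[1] i2+i3  and.ALU;sll.ALU  -- 2-wide
[2] i4+i5  sub.ALU;blt.BR  -- 2-wide
[3] i6+i7  bne.BR;sub.ALU  -- 2-wide
[4] i8  ld.MEM  -- RAW+WAW r2
[5] i9  mulh.MUL  -- no-port MUL/MUL
[6] i10+i11  mul.MUL;sub.ALU  -- 2-wide
[7] i12  and.ALU  -- RAW+WAW r1
[8] i13  ld.MEM  -- tail

ISSUED = 10,11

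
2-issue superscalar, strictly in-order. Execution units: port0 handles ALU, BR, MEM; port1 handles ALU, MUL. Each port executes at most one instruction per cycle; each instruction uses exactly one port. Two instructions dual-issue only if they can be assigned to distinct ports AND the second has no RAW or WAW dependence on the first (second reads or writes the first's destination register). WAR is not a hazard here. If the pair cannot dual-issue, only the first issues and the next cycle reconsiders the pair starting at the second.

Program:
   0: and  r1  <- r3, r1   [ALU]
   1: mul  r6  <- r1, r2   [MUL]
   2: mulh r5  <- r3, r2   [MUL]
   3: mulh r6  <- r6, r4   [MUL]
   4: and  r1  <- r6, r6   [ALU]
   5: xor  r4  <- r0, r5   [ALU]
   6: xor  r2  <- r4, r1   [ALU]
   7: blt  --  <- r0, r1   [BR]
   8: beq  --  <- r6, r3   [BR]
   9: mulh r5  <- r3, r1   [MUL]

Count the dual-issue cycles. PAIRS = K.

#0 head=0: and.ALU i0 RAW r1
#1 head=1: mul.MUL i1 no-port MUL/MUL
#2 head=2: mulh.MUL i2 no-port MUL/MUL
#3 head=3: mulh.MUL i3 RAW r6
#4 head=4: and.ALU xor.ALU i4,i5 pair
#5 head=6: xor.ALU blt.BR i6,i7 pair
#6 head=8: beq.BR mulh.MUL i8,i9 pair

PAIRS = 3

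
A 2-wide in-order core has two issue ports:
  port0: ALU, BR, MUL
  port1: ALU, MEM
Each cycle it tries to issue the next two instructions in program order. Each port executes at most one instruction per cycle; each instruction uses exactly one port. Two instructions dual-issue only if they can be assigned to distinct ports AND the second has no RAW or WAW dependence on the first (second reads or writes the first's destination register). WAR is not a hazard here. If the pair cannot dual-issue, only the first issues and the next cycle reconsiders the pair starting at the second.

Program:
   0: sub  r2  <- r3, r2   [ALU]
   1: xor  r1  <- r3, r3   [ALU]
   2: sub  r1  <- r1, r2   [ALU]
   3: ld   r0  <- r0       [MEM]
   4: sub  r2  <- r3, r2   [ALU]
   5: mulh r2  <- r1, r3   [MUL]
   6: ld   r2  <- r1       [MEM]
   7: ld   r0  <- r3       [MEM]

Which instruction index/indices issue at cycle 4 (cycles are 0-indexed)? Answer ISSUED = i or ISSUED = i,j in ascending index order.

c0: i0/i1 sub.ALU xor.ALU  2-wide
c1: i2/i3 sub.ALU ld.MEM  2-wide
c2: i4 sub.ALU  WAW r2
c3: i5 mulh.MUL  WAW r2
c4: i6 ld.MEM  no-port MEM/MEM
c5: i7 ld.MEM  tail

ISSUED = 6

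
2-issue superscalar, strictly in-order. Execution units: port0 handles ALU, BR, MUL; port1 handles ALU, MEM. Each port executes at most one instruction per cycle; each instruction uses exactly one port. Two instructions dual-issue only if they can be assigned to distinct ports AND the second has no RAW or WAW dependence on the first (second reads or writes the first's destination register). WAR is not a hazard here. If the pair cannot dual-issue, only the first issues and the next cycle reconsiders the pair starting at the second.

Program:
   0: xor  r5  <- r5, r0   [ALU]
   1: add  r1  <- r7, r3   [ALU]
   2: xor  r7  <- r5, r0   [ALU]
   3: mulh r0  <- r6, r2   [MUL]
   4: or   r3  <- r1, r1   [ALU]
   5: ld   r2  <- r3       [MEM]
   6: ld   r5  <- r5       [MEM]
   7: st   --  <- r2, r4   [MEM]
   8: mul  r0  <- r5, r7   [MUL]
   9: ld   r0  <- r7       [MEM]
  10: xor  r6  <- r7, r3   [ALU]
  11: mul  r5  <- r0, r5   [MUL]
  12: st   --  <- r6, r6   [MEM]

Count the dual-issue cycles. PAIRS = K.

PAIRS = 5

c0: i0&i1 xor.ALU/add.ALU  2-wide
c1: i2&i3 xor.ALU/mulh.MUL  2-wide
c2: i4 or.ALU  RAW r3
c3: i5 ld.MEM  no-port MEM/MEM
c4: i6 ld.MEM  no-port MEM/MEM
c5: i7&i8 st.MEM/mul.MUL  2-wide
c6: i9&i10 ld.MEM/xor.ALU  2-wide
c7: i11&i12 mul.MUL/st.MEM  2-wide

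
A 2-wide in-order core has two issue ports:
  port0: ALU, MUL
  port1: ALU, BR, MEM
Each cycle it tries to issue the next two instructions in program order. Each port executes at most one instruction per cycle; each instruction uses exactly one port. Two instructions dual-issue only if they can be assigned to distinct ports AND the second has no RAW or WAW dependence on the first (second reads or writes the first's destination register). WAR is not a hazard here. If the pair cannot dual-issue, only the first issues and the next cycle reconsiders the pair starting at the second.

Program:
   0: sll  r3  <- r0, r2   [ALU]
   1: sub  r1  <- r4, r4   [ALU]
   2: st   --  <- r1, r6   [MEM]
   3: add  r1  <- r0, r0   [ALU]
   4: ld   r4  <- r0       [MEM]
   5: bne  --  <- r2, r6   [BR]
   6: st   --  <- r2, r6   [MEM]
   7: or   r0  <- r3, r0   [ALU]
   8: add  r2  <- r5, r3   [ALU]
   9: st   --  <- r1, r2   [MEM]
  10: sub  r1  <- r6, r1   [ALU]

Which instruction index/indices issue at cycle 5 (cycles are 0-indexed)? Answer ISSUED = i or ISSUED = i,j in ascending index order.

#0 head=0: sll.ALU;sub.ALU i0+i1 2-wide
#1 head=2: st.MEM;add.ALU i2+i3 2-wide
#2 head=4: ld.MEM i4 no-port MEM/BR
#3 head=5: bne.BR i5 no-port BR/MEM
#4 head=6: st.MEM;or.ALU i6+i7 2-wide
#5 head=8: add.ALU i8 RAW r2
#6 head=9: st.MEM;sub.ALU i9+i10 2-wide

ISSUED = 8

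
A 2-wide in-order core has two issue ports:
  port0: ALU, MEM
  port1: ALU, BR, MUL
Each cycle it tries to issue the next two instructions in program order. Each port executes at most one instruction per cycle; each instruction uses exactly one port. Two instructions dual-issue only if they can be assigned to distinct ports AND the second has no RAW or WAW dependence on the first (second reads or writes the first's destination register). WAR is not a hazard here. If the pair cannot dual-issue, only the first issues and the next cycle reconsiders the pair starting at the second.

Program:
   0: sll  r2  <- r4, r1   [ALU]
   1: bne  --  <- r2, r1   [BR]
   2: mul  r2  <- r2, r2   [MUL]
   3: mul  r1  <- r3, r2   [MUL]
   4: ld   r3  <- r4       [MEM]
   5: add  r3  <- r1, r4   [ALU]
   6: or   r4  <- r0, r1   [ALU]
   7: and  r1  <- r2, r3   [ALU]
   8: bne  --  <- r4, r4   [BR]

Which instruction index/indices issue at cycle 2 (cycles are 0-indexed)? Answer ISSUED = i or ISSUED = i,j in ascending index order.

ISSUED = 2

#0 head=0: sll.ALU i0 RAW r2
#1 head=1: bne.BR i1 no-port BR/MUL
#2 head=2: mul.MUL i2 no-port MUL/MUL
#3 head=3: mul.MUL;ld.MEM i3/i4 dual
#4 head=5: add.ALU;or.ALU i5/i6 dual
#5 head=7: and.ALU;bne.BR i7/i8 dual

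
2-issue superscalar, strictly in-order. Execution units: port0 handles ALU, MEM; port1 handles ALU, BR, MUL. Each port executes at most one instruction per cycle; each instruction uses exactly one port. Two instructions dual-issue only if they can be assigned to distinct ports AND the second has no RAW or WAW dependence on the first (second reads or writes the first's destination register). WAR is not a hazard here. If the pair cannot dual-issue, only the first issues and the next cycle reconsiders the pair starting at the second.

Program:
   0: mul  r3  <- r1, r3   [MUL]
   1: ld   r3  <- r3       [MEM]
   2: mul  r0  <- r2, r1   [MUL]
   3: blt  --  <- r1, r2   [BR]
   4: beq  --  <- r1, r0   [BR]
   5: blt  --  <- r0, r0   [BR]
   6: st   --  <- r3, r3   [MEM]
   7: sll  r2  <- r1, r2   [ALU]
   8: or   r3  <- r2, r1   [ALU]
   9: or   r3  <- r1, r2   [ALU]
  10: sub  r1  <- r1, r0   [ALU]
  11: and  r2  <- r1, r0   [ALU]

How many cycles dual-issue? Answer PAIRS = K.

PAIRS = 3

t=0 i0:mul.MUL ; RAW+WAW r3
t=1 i1&i2:ld.MEM+mul.MUL ; dual
t=2 i3:blt.BR ; no-port BR/BR
t=3 i4:beq.BR ; no-port BR/BR
t=4 i5&i6:blt.BR+st.MEM ; dual
t=5 i7:sll.ALU ; RAW r2
t=6 i8:or.ALU ; WAW r3
t=7 i9&i10:or.ALU+sub.ALU ; dual
t=8 i11:and.ALU ; tail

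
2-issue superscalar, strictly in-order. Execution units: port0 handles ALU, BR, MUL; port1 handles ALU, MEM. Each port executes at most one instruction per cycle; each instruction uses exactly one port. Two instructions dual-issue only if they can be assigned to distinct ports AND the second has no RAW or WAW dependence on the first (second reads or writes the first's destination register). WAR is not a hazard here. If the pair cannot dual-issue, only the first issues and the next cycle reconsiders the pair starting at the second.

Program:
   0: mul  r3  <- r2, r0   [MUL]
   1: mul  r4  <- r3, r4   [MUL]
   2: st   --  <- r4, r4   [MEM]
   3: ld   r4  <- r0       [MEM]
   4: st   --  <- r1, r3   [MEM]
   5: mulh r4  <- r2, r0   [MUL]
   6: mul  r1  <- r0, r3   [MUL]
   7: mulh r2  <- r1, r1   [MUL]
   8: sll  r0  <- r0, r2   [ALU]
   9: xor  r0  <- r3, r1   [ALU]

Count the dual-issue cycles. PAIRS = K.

t=0 i0:mul.MUL ; no-port MUL/MUL
t=1 i1:mul.MUL ; RAW r4
t=2 i2:st.MEM ; no-port MEM/MEM
t=3 i3:ld.MEM ; no-port MEM/MEM
t=4 i4+i5:st.MEM;mulh.MUL ; pair
t=5 i6:mul.MUL ; no-port MUL/MUL
t=6 i7:mulh.MUL ; RAW r2
t=7 i8:sll.ALU ; WAW r0
t=8 i9:xor.ALU ; tail

PAIRS = 1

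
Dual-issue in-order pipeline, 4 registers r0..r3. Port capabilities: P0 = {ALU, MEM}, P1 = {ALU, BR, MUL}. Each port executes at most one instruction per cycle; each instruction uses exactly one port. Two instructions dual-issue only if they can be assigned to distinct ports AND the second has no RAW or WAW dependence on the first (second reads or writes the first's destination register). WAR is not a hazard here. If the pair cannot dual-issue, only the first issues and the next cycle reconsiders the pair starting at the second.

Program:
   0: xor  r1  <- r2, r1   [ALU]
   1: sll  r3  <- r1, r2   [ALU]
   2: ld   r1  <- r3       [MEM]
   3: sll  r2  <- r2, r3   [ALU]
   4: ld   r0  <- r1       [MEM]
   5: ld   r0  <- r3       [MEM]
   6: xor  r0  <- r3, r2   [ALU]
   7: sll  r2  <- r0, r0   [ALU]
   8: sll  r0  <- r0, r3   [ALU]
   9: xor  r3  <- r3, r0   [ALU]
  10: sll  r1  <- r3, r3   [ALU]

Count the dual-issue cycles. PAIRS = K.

  cy0 -> i0 (xor.ALU) RAW r1
  cy1 -> i1 (sll.ALU) RAW r3
  cy2 -> i2&i3 (ld.MEM;sll.ALU) pair
  cy3 -> i4 (ld.MEM) no-port MEM/MEM
  cy4 -> i5 (ld.MEM) WAW r0
  cy5 -> i6 (xor.ALU) RAW r0
  cy6 -> i7&i8 (sll.ALU;sll.ALU) pair
  cy7 -> i9 (xor.ALU) RAW r3
  cy8 -> i10 (sll.ALU) tail

PAIRS = 2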